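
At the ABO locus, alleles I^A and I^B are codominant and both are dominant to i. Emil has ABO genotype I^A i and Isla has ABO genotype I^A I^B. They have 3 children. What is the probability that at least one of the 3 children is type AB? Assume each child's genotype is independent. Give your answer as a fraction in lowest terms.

ABO cross I^A i × I^A I^B → 1/2 A, 1/4 B, 1/4 AB.
So P(type AB) = 1/4 per child.
P(none) = (3/4)^3 = 27/64; P(at least one) = 1 − 27/64 = 37/64.

37/64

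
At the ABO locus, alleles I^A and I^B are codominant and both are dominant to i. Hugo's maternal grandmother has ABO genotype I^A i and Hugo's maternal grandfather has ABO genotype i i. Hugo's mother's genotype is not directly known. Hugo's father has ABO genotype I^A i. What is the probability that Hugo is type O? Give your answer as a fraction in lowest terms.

Hugo's mother's ABO genotype from I^A i × i i: 1/2 I^A i, 1/2 i i.
Crossing each possibility with the father I^A i and summing P(type O): 1/2·1/4 + 1/2·1/2 = 3/8.

3/8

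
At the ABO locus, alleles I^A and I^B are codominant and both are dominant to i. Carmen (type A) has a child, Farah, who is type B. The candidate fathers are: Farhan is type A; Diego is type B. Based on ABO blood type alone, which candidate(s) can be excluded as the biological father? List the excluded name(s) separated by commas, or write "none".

A candidate is excluded only if no genotype consistent with his phenotype could produce a type B child with a type A mother.
Farhan (type A): no genotype consistent with that phenotype can produce a type-B child with a type-A mother.

Farhan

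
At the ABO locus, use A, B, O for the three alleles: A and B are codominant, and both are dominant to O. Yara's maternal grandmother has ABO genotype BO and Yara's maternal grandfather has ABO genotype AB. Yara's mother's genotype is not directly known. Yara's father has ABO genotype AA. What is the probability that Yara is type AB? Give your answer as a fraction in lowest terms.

1/2

Yara's mother's ABO genotype from BO × AB: 1/4 AB, 1/4 AO, 1/4 BB, 1/4 BO.
Crossing each possibility with the father AA and summing P(type AB): 1/4·1/2 + 1/4·0 + 1/4·1 + 1/4·1/2 = 1/2.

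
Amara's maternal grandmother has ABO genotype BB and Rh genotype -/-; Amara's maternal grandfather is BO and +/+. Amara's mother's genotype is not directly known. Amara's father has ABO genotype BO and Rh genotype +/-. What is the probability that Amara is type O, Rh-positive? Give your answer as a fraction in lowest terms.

3/32

Amara's mother's ABO genotype from BB × BO: 1/2 BB, 1/2 BO.
Crossing each possibility with the father BO and summing P(type O): 1/2·0 + 1/2·1/4 = 1/8.
Similarly for Rh via the mother's Rh distribution: P(Rh+) = 3/4.
Independent loci: 1/8 × 3/4 = 3/32.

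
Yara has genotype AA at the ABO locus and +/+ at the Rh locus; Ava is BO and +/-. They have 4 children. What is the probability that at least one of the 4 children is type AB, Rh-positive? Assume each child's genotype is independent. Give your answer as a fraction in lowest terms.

15/16

ABO cross AA × BO → 1/2 A, 1/2 AB.
Rh cross +/+ × +/- → 1 Rh+; so P(type AB, Rh-positive) = 1/2 × 1 = 1/2 per child.
P(none) = (1/2)^4 = 1/16; P(at least one) = 1 − 1/16 = 15/16.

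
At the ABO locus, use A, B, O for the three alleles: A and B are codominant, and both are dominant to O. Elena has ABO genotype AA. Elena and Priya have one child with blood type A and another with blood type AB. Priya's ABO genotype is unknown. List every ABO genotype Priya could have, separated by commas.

AB, BO

For each candidate genotype of Priya, check whether crossing it with AA can produce every observed child phenotype.
  AA → possible child types {A} ✗
  AB → possible child types {A, AB} ✓
  AO → possible child types {A} ✗
  BB → possible child types {AB} ✗
  BO → possible child types {A, AB} ✓
  OO → possible child types {A} ✗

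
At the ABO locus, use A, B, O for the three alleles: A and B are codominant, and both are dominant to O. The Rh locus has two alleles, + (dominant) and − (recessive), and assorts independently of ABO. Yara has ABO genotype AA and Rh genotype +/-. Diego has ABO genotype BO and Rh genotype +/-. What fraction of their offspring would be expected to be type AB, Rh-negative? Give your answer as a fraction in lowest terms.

ABO cross AA × BO → offspring phenotypes: 1/2 A, 1/2 AB.
Rh cross +/- × +/- → 3/4 Rh+, 1/4 Rh-.
Independent loci: P(type AB, Rh-negative) = 1/2 × 1/4 = 1/8.

1/8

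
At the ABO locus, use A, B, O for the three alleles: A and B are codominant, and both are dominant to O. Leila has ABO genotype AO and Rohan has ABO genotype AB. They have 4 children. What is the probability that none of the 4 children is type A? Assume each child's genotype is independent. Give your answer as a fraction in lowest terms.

ABO cross AO × AB → 1/2 A, 1/4 B, 1/4 AB.
So P(type A) = 1/2 per child.
P(not type A) = 1/2 for one child; (1/2)^4 = 1/16.

1/16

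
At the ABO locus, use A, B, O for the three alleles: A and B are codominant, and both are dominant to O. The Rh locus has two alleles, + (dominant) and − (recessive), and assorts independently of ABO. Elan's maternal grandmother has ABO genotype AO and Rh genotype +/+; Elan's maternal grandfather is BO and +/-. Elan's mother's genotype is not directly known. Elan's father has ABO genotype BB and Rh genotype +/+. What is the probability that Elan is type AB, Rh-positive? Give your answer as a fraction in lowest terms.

Elan's mother's ABO genotype from AO × BO: 1/4 AB, 1/4 AO, 1/4 BO, 1/4 OO.
Crossing each possibility with the father BB and summing P(type AB): 1/4·1/2 + 1/4·1/2 + 1/4·0 + 1/4·0 = 1/4.
Similarly for Rh via the mother's Rh distribution: P(Rh+) = 1.
Independent loci: 1/4 × 1 = 1/4.

1/4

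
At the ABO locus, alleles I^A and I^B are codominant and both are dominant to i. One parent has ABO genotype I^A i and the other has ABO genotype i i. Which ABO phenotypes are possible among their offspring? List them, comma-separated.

O, A

Gametes from I^A i × i i give offspring ABO genotypes I^A i, i i, i.e. phenotypes O, A.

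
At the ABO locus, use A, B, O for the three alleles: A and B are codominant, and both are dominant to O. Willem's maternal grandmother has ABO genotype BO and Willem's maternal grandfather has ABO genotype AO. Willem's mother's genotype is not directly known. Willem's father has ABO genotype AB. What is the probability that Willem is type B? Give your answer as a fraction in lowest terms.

Willem's mother's ABO genotype from BO × AO: 1/4 AB, 1/4 AO, 1/4 BO, 1/4 OO.
Crossing each possibility with the father AB and summing P(type B): 1/4·1/4 + 1/4·1/4 + 1/4·1/2 + 1/4·1/2 = 3/8.

3/8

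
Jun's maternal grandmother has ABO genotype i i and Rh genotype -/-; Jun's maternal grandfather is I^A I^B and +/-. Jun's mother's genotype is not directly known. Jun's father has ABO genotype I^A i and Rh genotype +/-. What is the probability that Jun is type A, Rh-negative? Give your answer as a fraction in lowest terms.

3/16

Jun's mother's ABO genotype from i i × I^A I^B: 1/2 I^A i, 1/2 I^B i.
Crossing each possibility with the father I^A i and summing P(type A): 1/2·3/4 + 1/2·1/4 = 1/2.
Similarly for Rh via the mother's Rh distribution: P(Rh-) = 3/8.
Independent loci: 1/2 × 3/8 = 3/16.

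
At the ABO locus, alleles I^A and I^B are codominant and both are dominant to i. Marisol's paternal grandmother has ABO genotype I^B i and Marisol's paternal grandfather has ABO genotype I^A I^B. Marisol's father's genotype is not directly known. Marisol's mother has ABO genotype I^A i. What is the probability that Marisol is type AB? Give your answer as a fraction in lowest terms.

1/4

Marisol's father's ABO genotype from I^B i × I^A I^B: 1/4 I^A I^B, 1/4 I^A i, 1/4 I^B I^B, 1/4 I^B i.
Crossing each possibility with the mother I^A i and summing P(type AB): 1/4·1/4 + 1/4·0 + 1/4·1/2 + 1/4·1/4 = 1/4.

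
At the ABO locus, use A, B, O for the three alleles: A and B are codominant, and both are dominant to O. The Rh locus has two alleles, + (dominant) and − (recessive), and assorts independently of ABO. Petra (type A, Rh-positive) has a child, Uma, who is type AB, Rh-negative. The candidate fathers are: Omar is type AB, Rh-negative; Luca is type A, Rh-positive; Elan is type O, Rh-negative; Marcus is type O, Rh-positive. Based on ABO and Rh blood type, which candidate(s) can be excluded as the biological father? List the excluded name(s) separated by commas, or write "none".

Luca, Elan, Marcus

A candidate is excluded only if no genotype consistent with his phenotype could produce a type AB, Rh-negative child with a type A, Rh-positive mother.
Luca (type A, Rh+): no genotype consistent with that phenotype can produce a type-AB Rh- child with a type-A mother.
Elan (type O, Rh-): no genotype consistent with that phenotype can produce a type-AB Rh- child with a type-A mother.
Marcus (type O, Rh+): no genotype consistent with that phenotype can produce a type-AB Rh- child with a type-A mother.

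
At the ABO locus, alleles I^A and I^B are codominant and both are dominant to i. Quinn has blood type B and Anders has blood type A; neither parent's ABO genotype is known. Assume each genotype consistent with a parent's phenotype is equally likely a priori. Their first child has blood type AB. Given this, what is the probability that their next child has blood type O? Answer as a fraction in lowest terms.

Possible genotypes: Quinn ∈ {I^B I^B, I^B i}; Anders ∈ {I^A I^A, I^A i}.
Weight each parental genotype pair by prior × P(type-AB child):
  I^B I^B × I^A I^A: posterior weight 4/9; P(next child type O) = 0.
  I^B I^B × I^A i: posterior weight 2/9; P(next child type O) = 0.
  I^B i × I^A I^A: posterior weight 2/9; P(next child type O) = 0.
  I^B i × I^A i: posterior weight 1/9; P(next child type O) = 1/4.
Weighted sum = 1/36.

1/36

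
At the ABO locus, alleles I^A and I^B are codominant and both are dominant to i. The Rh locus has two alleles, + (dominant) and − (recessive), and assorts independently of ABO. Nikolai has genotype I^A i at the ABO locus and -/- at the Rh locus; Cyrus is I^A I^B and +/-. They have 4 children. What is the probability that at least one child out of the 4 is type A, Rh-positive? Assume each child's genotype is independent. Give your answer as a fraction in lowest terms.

175/256

ABO cross I^A i × I^A I^B → 1/2 A, 1/4 B, 1/4 AB.
Rh cross -/- × +/- → 1/2 Rh+, 1/2 Rh-; so P(type A, Rh-positive) = 1/2 × 1/2 = 1/4 per child.
P(none) = (3/4)^4 = 81/256; P(at least one) = 1 − 81/256 = 175/256.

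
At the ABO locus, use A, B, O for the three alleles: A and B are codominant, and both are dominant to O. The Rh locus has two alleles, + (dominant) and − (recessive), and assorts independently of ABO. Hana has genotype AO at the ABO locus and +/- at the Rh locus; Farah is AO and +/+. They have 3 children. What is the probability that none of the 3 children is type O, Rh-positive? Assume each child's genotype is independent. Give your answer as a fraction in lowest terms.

27/64

ABO cross AO × AO → 1/4 O, 3/4 A.
Rh cross +/- × +/+ → 1 Rh+; so P(type O, Rh-positive) = 1/4 × 1 = 1/4 per child.
P(not type O, Rh-positive) = 3/4 for one child; (3/4)^3 = 27/64.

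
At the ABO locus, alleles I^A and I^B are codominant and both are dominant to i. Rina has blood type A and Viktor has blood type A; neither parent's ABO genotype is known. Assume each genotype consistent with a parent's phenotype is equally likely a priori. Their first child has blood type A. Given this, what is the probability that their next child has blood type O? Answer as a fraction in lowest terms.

1/20

Possible genotypes: Rina ∈ {I^A I^A, I^A i}; Viktor ∈ {I^A I^A, I^A i}.
Weight each parental genotype pair by prior × P(type-A child):
  I^A I^A × I^A I^A: posterior weight 4/15; P(next child type O) = 0.
  I^A I^A × I^A i: posterior weight 4/15; P(next child type O) = 0.
  I^A i × I^A I^A: posterior weight 4/15; P(next child type O) = 0.
  I^A i × I^A i: posterior weight 1/5; P(next child type O) = 1/4.
Weighted sum = 1/20.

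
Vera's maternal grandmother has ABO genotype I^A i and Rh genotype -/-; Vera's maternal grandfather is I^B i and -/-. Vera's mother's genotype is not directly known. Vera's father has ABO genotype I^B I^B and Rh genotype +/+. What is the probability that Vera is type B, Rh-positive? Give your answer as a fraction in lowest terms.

3/4

Vera's mother's ABO genotype from I^A i × I^B i: 1/4 I^A I^B, 1/4 I^A i, 1/4 I^B i, 1/4 i i.
Crossing each possibility with the father I^B I^B and summing P(type B): 1/4·1/2 + 1/4·1/2 + 1/4·1 + 1/4·1 = 3/4.
Similarly for Rh via the mother's Rh distribution: P(Rh+) = 1.
Independent loci: 3/4 × 1 = 3/4.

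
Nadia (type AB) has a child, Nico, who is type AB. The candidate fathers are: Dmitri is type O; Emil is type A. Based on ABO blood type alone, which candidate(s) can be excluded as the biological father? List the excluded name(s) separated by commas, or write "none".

A candidate is excluded only if no genotype consistent with his phenotype could produce a type AB child with a type AB mother.
Dmitri (type O): no genotype consistent with that phenotype can produce a type-AB child with a type-AB mother.

Dmitri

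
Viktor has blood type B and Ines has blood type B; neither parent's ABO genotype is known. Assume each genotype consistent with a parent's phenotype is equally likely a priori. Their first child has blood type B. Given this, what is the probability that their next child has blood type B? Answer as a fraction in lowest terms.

Possible genotypes: Viktor ∈ {I^B I^B, I^B i}; Ines ∈ {I^B I^B, I^B i}.
Weight each parental genotype pair by prior × P(type-B child):
  I^B I^B × I^B I^B: posterior weight 4/15; P(next child type B) = 1.
  I^B I^B × I^B i: posterior weight 4/15; P(next child type B) = 1.
  I^B i × I^B I^B: posterior weight 4/15; P(next child type B) = 1.
  I^B i × I^B i: posterior weight 1/5; P(next child type B) = 3/4.
Weighted sum = 19/20.

19/20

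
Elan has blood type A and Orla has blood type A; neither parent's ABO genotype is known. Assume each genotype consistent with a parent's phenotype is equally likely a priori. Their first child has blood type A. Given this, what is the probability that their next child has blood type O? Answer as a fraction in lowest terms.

1/20

Possible genotypes: Elan ∈ {AA, AO}; Orla ∈ {AA, AO}.
Weight each parental genotype pair by prior × P(type-A child):
  AA × AA: posterior weight 4/15; P(next child type O) = 0.
  AA × AO: posterior weight 4/15; P(next child type O) = 0.
  AO × AA: posterior weight 4/15; P(next child type O) = 0.
  AO × AO: posterior weight 1/5; P(next child type O) = 1/4.
Weighted sum = 1/20.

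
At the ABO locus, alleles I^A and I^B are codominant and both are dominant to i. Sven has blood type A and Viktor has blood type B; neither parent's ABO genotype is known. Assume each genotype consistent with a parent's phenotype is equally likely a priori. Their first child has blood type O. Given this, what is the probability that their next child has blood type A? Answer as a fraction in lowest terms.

1/4

Possible genotypes: Sven ∈ {I^A I^A, I^A i}; Viktor ∈ {I^B I^B, I^B i}.
Weight each parental genotype pair by prior × P(type-O child):
  I^A i × I^B i: posterior weight 1; P(next child type A) = 1/4.
Weighted sum = 1/4.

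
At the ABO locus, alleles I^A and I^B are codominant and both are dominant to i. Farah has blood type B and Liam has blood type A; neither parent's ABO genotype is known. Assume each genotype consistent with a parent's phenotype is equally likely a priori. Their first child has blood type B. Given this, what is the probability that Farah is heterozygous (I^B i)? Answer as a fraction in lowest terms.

Possible genotypes: Farah ∈ {I^B I^B, I^B i}; Liam ∈ {I^A I^A, I^A i}.
Weight each parental genotype pair by prior × P(type-B child):
  I^B I^B × I^A i: posterior weight 2/3.
  I^B i × I^A i: posterior weight 1/3.
Sum the posterior weight over pairs where Farah is I^B i: 1/3.

1/3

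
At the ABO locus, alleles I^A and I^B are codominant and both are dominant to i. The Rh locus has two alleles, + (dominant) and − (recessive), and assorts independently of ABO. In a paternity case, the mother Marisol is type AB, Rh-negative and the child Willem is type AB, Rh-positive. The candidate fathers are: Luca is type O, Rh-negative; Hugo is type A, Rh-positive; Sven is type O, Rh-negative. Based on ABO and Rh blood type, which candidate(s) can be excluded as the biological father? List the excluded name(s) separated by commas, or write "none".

Luca, Sven

A candidate is excluded only if no genotype consistent with his phenotype could produce a type AB, Rh-positive child with a type AB, Rh-negative mother.
Luca (type O, Rh-): no genotype consistent with that phenotype can produce a type-AB Rh+ child with a type-AB mother.
Sven (type O, Rh-): no genotype consistent with that phenotype can produce a type-AB Rh+ child with a type-AB mother.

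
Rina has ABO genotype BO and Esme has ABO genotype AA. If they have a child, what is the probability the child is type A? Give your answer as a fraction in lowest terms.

ABO cross BO × AA → offspring phenotypes: 1/2 A, 1/2 AB.
So P(type A) = 1/2.

1/2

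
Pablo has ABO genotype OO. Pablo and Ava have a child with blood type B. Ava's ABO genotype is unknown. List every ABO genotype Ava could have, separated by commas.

AB, BB, BO

For each candidate genotype of Ava, check whether crossing it with OO can produce every observed child phenotype.
  AA → possible child types {A} ✗
  AB → possible child types {A, B} ✓
  AO → possible child types {O, A} ✗
  BB → possible child types {B} ✓
  BO → possible child types {O, B} ✓
  OO → possible child types {O} ✗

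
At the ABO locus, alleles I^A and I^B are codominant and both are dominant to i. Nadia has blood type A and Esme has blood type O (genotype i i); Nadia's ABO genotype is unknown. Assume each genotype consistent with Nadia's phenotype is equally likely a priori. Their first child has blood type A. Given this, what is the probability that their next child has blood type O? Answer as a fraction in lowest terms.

1/6

Possible genotypes: Nadia ∈ {I^A I^A, I^A i}; Esme ∈ {i i}.
Weight each parental genotype pair by prior × P(type-A child):
  I^A I^A × i i: posterior weight 2/3; P(next child type O) = 0.
  I^A i × i i: posterior weight 1/3; P(next child type O) = 1/2.
Weighted sum = 1/6.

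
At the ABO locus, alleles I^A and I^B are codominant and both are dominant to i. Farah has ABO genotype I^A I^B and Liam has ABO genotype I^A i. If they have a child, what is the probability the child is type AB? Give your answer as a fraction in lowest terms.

1/4

ABO cross I^A I^B × I^A i → offspring phenotypes: 1/2 A, 1/4 B, 1/4 AB.
So P(type AB) = 1/4.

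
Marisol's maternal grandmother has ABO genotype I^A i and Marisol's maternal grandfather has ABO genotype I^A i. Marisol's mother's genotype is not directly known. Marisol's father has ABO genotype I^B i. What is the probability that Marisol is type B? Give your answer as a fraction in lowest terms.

Marisol's mother's ABO genotype from I^A i × I^A i: 1/4 I^A I^A, 1/2 I^A i, 1/4 i i.
Crossing each possibility with the father I^B i and summing P(type B): 1/4·0 + 1/2·1/4 + 1/4·1/2 = 1/4.

1/4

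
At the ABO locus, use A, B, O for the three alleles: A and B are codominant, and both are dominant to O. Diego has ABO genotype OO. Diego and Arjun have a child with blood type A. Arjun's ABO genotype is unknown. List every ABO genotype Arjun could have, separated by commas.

AA, AB, AO

For each candidate genotype of Arjun, check whether crossing it with OO can produce every observed child phenotype.
  AA → possible child types {A} ✓
  AB → possible child types {A, B} ✓
  AO → possible child types {O, A} ✓
  BB → possible child types {B} ✗
  BO → possible child types {O, B} ✗
  OO → possible child types {O} ✗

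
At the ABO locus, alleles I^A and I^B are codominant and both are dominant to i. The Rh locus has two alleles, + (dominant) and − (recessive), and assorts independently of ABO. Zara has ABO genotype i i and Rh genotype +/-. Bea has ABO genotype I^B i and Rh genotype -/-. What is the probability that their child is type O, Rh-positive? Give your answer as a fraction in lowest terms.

ABO cross i i × I^B i → offspring phenotypes: 1/2 O, 1/2 B.
Rh cross +/- × -/- → 1/2 Rh+, 1/2 Rh-.
Independent loci: P(type O, Rh-positive) = 1/2 × 1/2 = 1/4.

1/4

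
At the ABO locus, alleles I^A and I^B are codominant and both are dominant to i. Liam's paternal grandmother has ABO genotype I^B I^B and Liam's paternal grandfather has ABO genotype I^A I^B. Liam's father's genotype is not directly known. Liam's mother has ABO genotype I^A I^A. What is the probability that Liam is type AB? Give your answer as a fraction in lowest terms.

3/4

Liam's father's ABO genotype from I^B I^B × I^A I^B: 1/2 I^A I^B, 1/2 I^B I^B.
Crossing each possibility with the mother I^A I^A and summing P(type AB): 1/2·1/2 + 1/2·1 = 3/4.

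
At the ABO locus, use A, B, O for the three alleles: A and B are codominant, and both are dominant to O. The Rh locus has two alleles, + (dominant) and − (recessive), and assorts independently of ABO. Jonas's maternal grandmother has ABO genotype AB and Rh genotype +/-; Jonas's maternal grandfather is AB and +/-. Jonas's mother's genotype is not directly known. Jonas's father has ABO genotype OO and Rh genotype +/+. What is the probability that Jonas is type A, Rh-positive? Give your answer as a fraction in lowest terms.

Jonas's mother's ABO genotype from AB × AB: 1/4 AA, 1/2 AB, 1/4 BB.
Crossing each possibility with the father OO and summing P(type A): 1/4·1 + 1/2·1/2 + 1/4·0 = 1/2.
Similarly for Rh via the mother's Rh distribution: P(Rh+) = 1.
Independent loci: 1/2 × 1 = 1/2.

1/2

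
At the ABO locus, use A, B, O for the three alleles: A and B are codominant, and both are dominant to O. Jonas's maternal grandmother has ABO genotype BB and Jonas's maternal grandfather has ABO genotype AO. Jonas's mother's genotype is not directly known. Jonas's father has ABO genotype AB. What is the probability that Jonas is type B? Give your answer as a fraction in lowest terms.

Jonas's mother's ABO genotype from BB × AO: 1/2 AB, 1/2 BO.
Crossing each possibility with the father AB and summing P(type B): 1/2·1/4 + 1/2·1/2 = 3/8.

3/8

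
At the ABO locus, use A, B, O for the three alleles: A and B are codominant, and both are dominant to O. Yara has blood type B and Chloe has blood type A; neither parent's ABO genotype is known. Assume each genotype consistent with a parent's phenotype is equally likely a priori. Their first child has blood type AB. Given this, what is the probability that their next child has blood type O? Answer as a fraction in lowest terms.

Possible genotypes: Yara ∈ {BB, BO}; Chloe ∈ {AA, AO}.
Weight each parental genotype pair by prior × P(type-AB child):
  BB × AA: posterior weight 4/9; P(next child type O) = 0.
  BB × AO: posterior weight 2/9; P(next child type O) = 0.
  BO × AA: posterior weight 2/9; P(next child type O) = 0.
  BO × AO: posterior weight 1/9; P(next child type O) = 1/4.
Weighted sum = 1/36.

1/36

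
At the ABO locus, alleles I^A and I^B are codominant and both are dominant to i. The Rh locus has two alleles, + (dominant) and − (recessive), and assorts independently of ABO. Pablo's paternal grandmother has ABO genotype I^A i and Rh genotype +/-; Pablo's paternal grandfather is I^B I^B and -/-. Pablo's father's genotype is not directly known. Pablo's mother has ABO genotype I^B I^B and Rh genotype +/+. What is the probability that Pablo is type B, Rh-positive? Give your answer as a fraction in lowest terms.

3/4

Pablo's father's ABO genotype from I^A i × I^B I^B: 1/2 I^A I^B, 1/2 I^B i.
Crossing each possibility with the mother I^B I^B and summing P(type B): 1/2·1/2 + 1/2·1 = 3/4.
Similarly for Rh via the father's Rh distribution: P(Rh+) = 1.
Independent loci: 3/4 × 1 = 3/4.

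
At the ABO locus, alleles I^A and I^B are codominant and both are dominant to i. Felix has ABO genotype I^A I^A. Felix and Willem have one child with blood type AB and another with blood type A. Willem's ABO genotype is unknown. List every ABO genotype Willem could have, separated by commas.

For each candidate genotype of Willem, check whether crossing it with I^A I^A can produce every observed child phenotype.
  I^A I^A → possible child types {A} ✗
  I^A I^B → possible child types {A, AB} ✓
  I^A i → possible child types {A} ✗
  I^B I^B → possible child types {AB} ✗
  I^B i → possible child types {A, AB} ✓
  i i → possible child types {A} ✗

I^A I^B, I^B i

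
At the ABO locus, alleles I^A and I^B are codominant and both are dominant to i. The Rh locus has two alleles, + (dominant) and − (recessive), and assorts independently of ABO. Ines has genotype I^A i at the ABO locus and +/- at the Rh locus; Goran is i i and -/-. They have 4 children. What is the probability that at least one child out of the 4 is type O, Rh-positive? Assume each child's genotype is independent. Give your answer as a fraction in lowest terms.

ABO cross I^A i × i i → 1/2 O, 1/2 A.
Rh cross +/- × -/- → 1/2 Rh+, 1/2 Rh-; so P(type O, Rh-positive) = 1/2 × 1/2 = 1/4 per child.
P(none) = (3/4)^4 = 81/256; P(at least one) = 1 − 81/256 = 175/256.

175/256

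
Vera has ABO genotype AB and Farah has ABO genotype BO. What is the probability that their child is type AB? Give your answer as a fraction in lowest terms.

ABO cross AB × BO → offspring phenotypes: 1/4 A, 1/2 B, 1/4 AB.
So P(type AB) = 1/4.

1/4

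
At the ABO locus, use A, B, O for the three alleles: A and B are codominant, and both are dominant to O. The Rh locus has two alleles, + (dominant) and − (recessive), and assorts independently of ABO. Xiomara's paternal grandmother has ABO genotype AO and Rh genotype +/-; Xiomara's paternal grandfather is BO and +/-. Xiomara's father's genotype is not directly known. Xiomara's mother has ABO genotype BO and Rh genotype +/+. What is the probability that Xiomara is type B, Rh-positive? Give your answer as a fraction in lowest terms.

1/2

Xiomara's father's ABO genotype from AO × BO: 1/4 AB, 1/4 AO, 1/4 BO, 1/4 OO.
Crossing each possibility with the mother BO and summing P(type B): 1/4·1/2 + 1/4·1/4 + 1/4·3/4 + 1/4·1/2 = 1/2.
Similarly for Rh via the father's Rh distribution: P(Rh+) = 1.
Independent loci: 1/2 × 1 = 1/2.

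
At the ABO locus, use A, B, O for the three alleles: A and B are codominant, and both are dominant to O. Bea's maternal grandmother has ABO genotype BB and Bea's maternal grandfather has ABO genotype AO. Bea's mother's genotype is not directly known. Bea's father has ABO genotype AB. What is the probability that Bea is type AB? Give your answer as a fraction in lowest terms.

Bea's mother's ABO genotype from BB × AO: 1/2 AB, 1/2 BO.
Crossing each possibility with the father AB and summing P(type AB): 1/2·1/2 + 1/2·1/4 = 3/8.

3/8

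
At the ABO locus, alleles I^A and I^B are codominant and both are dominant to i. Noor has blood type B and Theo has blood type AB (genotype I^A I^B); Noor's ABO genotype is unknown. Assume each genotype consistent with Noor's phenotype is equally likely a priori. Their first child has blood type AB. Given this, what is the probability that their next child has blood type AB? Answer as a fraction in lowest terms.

5/12

Possible genotypes: Noor ∈ {I^B I^B, I^B i}; Theo ∈ {I^A I^B}.
Weight each parental genotype pair by prior × P(type-AB child):
  I^B I^B × I^A I^B: posterior weight 2/3; P(next child type AB) = 1/2.
  I^B i × I^A I^B: posterior weight 1/3; P(next child type AB) = 1/4.
Weighted sum = 5/12.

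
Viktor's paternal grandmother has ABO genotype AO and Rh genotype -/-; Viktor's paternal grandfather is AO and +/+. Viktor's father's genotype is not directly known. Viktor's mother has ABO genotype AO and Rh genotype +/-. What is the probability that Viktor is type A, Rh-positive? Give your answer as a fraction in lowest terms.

9/16

Viktor's father's ABO genotype from AO × AO: 1/4 AA, 1/2 AO, 1/4 OO.
Crossing each possibility with the mother AO and summing P(type A): 1/4·1 + 1/2·3/4 + 1/4·1/2 = 3/4.
Similarly for Rh via the father's Rh distribution: P(Rh+) = 3/4.
Independent loci: 3/4 × 3/4 = 9/16.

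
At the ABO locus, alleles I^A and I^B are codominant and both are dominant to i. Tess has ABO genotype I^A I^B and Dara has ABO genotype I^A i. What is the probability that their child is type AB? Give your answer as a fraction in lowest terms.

ABO cross I^A I^B × I^A i → offspring phenotypes: 1/2 A, 1/4 B, 1/4 AB.
So P(type AB) = 1/4.

1/4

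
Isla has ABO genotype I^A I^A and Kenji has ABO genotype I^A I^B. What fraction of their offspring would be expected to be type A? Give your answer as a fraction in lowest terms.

1/2

ABO cross I^A I^A × I^A I^B → offspring phenotypes: 1/2 A, 1/2 AB.
So P(type A) = 1/2.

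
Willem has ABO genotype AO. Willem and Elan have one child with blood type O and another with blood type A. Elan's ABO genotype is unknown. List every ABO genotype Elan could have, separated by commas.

For each candidate genotype of Elan, check whether crossing it with AO can produce every observed child phenotype.
  AA → possible child types {A} ✗
  AB → possible child types {A, B, AB} ✗
  AO → possible child types {O, A} ✓
  BB → possible child types {B, AB} ✗
  BO → possible child types {O, A, B, AB} ✓
  OO → possible child types {O, A} ✓

AO, BO, OO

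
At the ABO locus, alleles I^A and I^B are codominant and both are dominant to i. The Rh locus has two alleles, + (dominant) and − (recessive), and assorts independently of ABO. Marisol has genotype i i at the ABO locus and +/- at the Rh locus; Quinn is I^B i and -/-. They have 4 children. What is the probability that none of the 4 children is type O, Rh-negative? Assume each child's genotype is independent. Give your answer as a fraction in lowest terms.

ABO cross i i × I^B i → 1/2 O, 1/2 B.
Rh cross +/- × -/- → 1/2 Rh+, 1/2 Rh-; so P(type O, Rh-negative) = 1/2 × 1/2 = 1/4 per child.
P(not type O, Rh-negative) = 3/4 for one child; (3/4)^4 = 81/256.

81/256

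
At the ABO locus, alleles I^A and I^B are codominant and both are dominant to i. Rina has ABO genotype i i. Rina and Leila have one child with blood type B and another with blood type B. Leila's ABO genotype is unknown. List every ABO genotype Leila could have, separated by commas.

For each candidate genotype of Leila, check whether crossing it with i i can produce every observed child phenotype.
  I^A I^A → possible child types {A} ✗
  I^A I^B → possible child types {A, B} ✓
  I^A i → possible child types {O, A} ✗
  I^B I^B → possible child types {B} ✓
  I^B i → possible child types {O, B} ✓
  i i → possible child types {O} ✗

I^A I^B, I^B I^B, I^B i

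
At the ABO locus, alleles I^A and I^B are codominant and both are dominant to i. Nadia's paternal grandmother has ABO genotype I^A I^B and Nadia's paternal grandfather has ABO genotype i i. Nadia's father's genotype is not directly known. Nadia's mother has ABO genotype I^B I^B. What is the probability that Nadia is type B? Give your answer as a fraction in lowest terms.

3/4

Nadia's father's ABO genotype from I^A I^B × i i: 1/2 I^A i, 1/2 I^B i.
Crossing each possibility with the mother I^B I^B and summing P(type B): 1/2·1/2 + 1/2·1 = 3/4.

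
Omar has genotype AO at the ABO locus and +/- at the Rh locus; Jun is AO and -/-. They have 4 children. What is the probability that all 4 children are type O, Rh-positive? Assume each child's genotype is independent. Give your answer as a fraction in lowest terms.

ABO cross AO × AO → 1/4 O, 3/4 A.
Rh cross +/- × -/- → 1/2 Rh+, 1/2 Rh-; so P(type O, Rh-positive) = 1/4 × 1/2 = 1/8 per child.
All 4 independent: (1/8)^4 = 1/4096.

1/4096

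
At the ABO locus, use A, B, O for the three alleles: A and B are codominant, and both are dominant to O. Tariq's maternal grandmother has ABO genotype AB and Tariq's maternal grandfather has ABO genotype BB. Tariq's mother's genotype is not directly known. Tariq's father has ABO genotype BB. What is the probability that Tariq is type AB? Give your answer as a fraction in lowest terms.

Tariq's mother's ABO genotype from AB × BB: 1/2 AB, 1/2 BB.
Crossing each possibility with the father BB and summing P(type AB): 1/2·1/2 + 1/2·0 = 1/4.

1/4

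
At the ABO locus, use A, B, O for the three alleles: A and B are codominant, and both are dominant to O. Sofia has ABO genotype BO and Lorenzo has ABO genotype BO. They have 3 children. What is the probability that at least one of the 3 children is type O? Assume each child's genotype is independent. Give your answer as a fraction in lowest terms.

ABO cross BO × BO → 1/4 O, 3/4 B.
So P(type O) = 1/4 per child.
P(none) = (3/4)^3 = 27/64; P(at least one) = 1 − 27/64 = 37/64.

37/64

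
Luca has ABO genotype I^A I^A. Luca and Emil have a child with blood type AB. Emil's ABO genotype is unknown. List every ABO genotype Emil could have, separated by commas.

I^A I^B, I^B I^B, I^B i

For each candidate genotype of Emil, check whether crossing it with I^A I^A can produce every observed child phenotype.
  I^A I^A → possible child types {A} ✗
  I^A I^B → possible child types {A, AB} ✓
  I^A i → possible child types {A} ✗
  I^B I^B → possible child types {AB} ✓
  I^B i → possible child types {A, AB} ✓
  i i → possible child types {A} ✗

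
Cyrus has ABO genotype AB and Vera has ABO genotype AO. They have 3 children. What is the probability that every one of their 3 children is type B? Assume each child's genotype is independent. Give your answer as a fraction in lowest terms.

ABO cross AB × AO → 1/2 A, 1/4 B, 1/4 AB.
So P(type B) = 1/4 per child.
All 3 independent: (1/4)^3 = 1/64.

1/64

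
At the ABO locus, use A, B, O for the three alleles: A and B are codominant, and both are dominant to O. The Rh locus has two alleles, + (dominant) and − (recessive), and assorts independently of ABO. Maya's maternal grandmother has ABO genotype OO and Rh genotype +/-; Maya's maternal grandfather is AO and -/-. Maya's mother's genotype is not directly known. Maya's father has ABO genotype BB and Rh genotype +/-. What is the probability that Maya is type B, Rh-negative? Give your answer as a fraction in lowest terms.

Maya's mother's ABO genotype from OO × AO: 1/2 AO, 1/2 OO.
Crossing each possibility with the father BB and summing P(type B): 1/2·1/2 + 1/2·1 = 3/4.
Similarly for Rh via the mother's Rh distribution: P(Rh-) = 3/8.
Independent loci: 3/4 × 3/8 = 9/32.

9/32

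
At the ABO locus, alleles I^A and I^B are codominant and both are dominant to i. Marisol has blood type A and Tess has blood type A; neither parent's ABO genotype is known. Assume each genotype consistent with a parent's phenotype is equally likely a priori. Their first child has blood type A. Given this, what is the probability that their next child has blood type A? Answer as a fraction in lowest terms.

Possible genotypes: Marisol ∈ {I^A I^A, I^A i}; Tess ∈ {I^A I^A, I^A i}.
Weight each parental genotype pair by prior × P(type-A child):
  I^A I^A × I^A I^A: posterior weight 4/15; P(next child type A) = 1.
  I^A I^A × I^A i: posterior weight 4/15; P(next child type A) = 1.
  I^A i × I^A I^A: posterior weight 4/15; P(next child type A) = 1.
  I^A i × I^A i: posterior weight 1/5; P(next child type A) = 3/4.
Weighted sum = 19/20.

19/20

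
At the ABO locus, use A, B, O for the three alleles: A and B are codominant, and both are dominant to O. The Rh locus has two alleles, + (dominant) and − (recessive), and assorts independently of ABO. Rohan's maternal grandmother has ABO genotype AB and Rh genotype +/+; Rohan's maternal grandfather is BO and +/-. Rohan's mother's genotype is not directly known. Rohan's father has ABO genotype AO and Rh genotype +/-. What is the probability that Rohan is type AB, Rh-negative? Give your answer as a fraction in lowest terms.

Rohan's mother's ABO genotype from AB × BO: 1/4 AB, 1/4 AO, 1/4 BB, 1/4 BO.
Crossing each possibility with the father AO and summing P(type AB): 1/4·1/4 + 1/4·0 + 1/4·1/2 + 1/4·1/4 = 1/4.
Similarly for Rh via the mother's Rh distribution: P(Rh-) = 1/8.
Independent loci: 1/4 × 1/8 = 1/32.

1/32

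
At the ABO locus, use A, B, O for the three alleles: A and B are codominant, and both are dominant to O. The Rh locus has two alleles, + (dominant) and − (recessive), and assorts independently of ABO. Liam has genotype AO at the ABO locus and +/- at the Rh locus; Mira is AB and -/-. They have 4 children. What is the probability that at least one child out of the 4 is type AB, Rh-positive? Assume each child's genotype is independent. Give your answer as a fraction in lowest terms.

1695/4096

ABO cross AO × AB → 1/2 A, 1/4 B, 1/4 AB.
Rh cross +/- × -/- → 1/2 Rh+, 1/2 Rh-; so P(type AB, Rh-positive) = 1/4 × 1/2 = 1/8 per child.
P(none) = (7/8)^4 = 2401/4096; P(at least one) = 1 − 2401/4096 = 1695/4096.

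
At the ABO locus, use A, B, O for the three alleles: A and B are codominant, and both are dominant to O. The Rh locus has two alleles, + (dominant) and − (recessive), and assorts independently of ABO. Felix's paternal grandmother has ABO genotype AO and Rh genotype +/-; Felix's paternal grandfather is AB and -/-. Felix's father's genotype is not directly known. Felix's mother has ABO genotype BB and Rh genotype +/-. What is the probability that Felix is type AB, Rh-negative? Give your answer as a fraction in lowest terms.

3/16

Felix's father's ABO genotype from AO × AB: 1/4 AA, 1/4 AB, 1/4 AO, 1/4 BO.
Crossing each possibility with the mother BB and summing P(type AB): 1/4·1 + 1/4·1/2 + 1/4·1/2 + 1/4·0 = 1/2.
Similarly for Rh via the father's Rh distribution: P(Rh-) = 3/8.
Independent loci: 1/2 × 3/8 = 3/16.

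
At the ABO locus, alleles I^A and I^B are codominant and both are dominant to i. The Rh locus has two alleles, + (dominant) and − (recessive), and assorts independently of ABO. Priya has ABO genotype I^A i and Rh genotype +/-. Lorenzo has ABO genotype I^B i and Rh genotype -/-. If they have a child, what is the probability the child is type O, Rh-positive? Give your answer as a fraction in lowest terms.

ABO cross I^A i × I^B i → offspring phenotypes: 1/4 O, 1/4 A, 1/4 B, 1/4 AB.
Rh cross +/- × -/- → 1/2 Rh+, 1/2 Rh-.
Independent loci: P(type O, Rh-positive) = 1/4 × 1/2 = 1/8.

1/8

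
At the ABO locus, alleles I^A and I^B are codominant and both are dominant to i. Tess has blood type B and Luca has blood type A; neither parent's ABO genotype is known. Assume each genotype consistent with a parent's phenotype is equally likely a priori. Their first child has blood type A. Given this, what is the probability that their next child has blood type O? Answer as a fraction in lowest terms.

Possible genotypes: Tess ∈ {I^B I^B, I^B i}; Luca ∈ {I^A I^A, I^A i}.
Weight each parental genotype pair by prior × P(type-A child):
  I^B i × I^A I^A: posterior weight 2/3; P(next child type O) = 0.
  I^B i × I^A i: posterior weight 1/3; P(next child type O) = 1/4.
Weighted sum = 1/12.

1/12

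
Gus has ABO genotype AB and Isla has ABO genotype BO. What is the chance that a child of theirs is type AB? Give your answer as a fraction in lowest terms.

1/4

ABO cross AB × BO → offspring phenotypes: 1/4 A, 1/2 B, 1/4 AB.
So P(type AB) = 1/4.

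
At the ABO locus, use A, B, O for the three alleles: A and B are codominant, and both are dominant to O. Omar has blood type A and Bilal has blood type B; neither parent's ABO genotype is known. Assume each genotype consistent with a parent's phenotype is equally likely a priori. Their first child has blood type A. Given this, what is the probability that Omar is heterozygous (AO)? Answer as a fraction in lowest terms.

1/3

Possible genotypes: Omar ∈ {AA, AO}; Bilal ∈ {BB, BO}.
Weight each parental genotype pair by prior × P(type-A child):
  AA × BO: posterior weight 2/3.
  AO × BO: posterior weight 1/3.
Sum the posterior weight over pairs where Omar is AO: 1/3.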